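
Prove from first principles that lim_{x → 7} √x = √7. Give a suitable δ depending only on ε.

Suppose ε > 0. We want δ > 0 such that 0 < |x − 7| < δ implies |√x − √7| < ε.
Multiplying by the conjugate, |√x − √7| = |x − 7|/(√x + √7).
Restrict δ ≤ 7 so that |x − 7| < 7 forces x > 0, and then √x + √7 > √7.
Hence |√x − √7| < |x − 7|/√7, which is < ε once |x − 7| < √7·ε.
Take δ = min(7, √7·ε). If 0 < |x − 7| < δ then x > 0 and |√x − √7| < |x − 7|/√7 < ε.

δ = min(7, √7·ε)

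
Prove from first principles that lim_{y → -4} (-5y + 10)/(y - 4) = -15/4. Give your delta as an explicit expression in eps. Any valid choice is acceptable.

Suppose eps > 0. We want delta > 0 with 0 < |y + 4| < delta ⇒ |(-5y + 10)/(y - 4) + 15/4| < eps.
Combining over a common denominator, (-5y + 10)/(y - 4) + 15/4 = [(-5y + 10)·(-8) − 30·(y - 4)] / [(-8)·(y - 4)] = 10(y + 4) / ((-8)(y - 4)).
So |(-5y + 10)/(y - 4) + 15/4| = 10|y + 4| / (8·|y − 4|).
Require delta ≤ 4, so |y − 4| ≥ |-8| − |y + 4| > 8 − 4 = 4.
Hence |(-5y + 10)/(y - 4) + 15/4| < 10|y + 4|/(8·4) = (5/16)|y + 4|, which is < eps once |y + 4| < (16/5)eps.
Take delta = min(4, (16/5)eps). Then 0 < |y + 4| < delta forces both bounds, so |(-5y + 10)/(y - 4) + 15/4| < eps.

delta = min(4, (16/5)eps)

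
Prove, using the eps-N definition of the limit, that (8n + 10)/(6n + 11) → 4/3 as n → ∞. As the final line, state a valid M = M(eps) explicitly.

Let eps > 0 be given. For n ≥ 1, |(8n + 10)/(6n + 11) − (4/3)| = |-28|/(6(6n + 11)) = 28/(6(6n + 11)).
Since 6n + 11 ≥ 6n for n ≥ 1, this is ≤ 28/(6·6n) = (7/9)/n.
So |(8n + 10)/(6n + 11) − (4/3)| < eps whenever n > (7/9)/eps.
Take M = (7/9)/eps. If n > M then |(8n + 10)/(6n + 11) − (4/3)| ≤ (7/9)/n < eps.

M = (7/9)/eps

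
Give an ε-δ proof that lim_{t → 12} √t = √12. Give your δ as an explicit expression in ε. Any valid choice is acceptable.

δ = min(12, √12·ε)

Let ε > 0 be given. We want δ > 0 such that 0 < |t − 12| < δ implies |√t − √12| < ε.
Rationalise: √t − √12 = (t − 12)/(√t + √12), so |√t − √12| = |t − 12|/(√t + √12).
Restrict δ ≤ 12 so that |t − 12| < 12 forces t > 0, and then √t + √12 > √12.
Hence |√t − √12| < |t − 12|/√12, which is < ε once |t − 12| < √12·ε.
Take δ = min(12, √12·ε). If 0 < |t − 12| < δ then t > 0 and |√t − √12| < |t − 12|/√12 < ε.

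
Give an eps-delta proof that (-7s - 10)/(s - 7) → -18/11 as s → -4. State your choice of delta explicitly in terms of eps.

Let eps > 0. We want delta > 0 with 0 < |s + 4| < delta ⇒ |(-7s - 10)/(s - 7) + 18/11| < eps.
Combining over a common denominator, (-7s - 10)/(s - 7) + 18/11 = [(-7s - 10)·(-11) − 18·(s - 7)] / [(-11)·(s - 7)] = 59(s + 4) / ((-11)(s - 7)).
So |(-7s - 10)/(s - 7) + 18/11| = 59|s + 4| / (11·|s − 7|).
Restrict delta ≤ 11/2. Then |s + 4| < 11/2 gives |s − 7| = |(s + 4) + (-11)| ≥ 11 − 11/2 = 11/2.
Hence |(-7s - 10)/(s - 7) + 18/11| < 59|s + 4|/(11·(11/2)) = (118/121)|s + 4|, which is < eps once |s + 4| < (121/118)eps.
Take delta = min(11/2, (121/118)eps). Then 0 < |s + 4| < delta forces both bounds, so |(-7s - 10)/(s - 7) + 18/11| < eps.

delta = min(11/2, (121/118)eps)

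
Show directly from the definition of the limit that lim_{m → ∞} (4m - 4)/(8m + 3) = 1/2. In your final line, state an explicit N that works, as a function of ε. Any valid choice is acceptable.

Fix ε > 0. For m ≥ 1, |(4m - 4)/(8m + 3) − (1/2)| = |-44|/(8(8m + 3)) = 44/(8(8m + 3)).
Since 8m + 3 ≥ 8m for m ≥ 1, this is ≤ 44/(8·8m) = (11/16)/m.
So |(4m - 4)/(8m + 3) − (1/2)| < ε whenever m > (11/16)/ε.
Take N = (11/16)/ε. If m > N then |(4m - 4)/(8m + 3) − (1/2)| ≤ (11/16)/m < ε.

N = (11/16)/ε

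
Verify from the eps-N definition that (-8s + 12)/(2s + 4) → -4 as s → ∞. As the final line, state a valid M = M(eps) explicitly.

Fix eps > 0. We seek M > 0 such that s > M implies |(-8s + 12)/(2s + 4) + 4| < eps.
(-8s + 12)/(2s + 4) + 4 = (2(-8s + 12) − (-8)(2s + 4)) / (2(2s + 4)) = 56/(2(2s + 4)).
For s > 0 we have 2s + 4 > 2s, so |(-8s + 12)/(2s + 4) + 4| = 56/(2(2s + 4)) < 56/(2·2s) = 14/s.
Thus |(-8s + 12)/(2s + 4) + 4| < eps whenever s > 14/eps.
Take M = 14/eps. If s > M then |(-8s + 12)/(2s + 4) + 4| < 14/s < eps.

M = 14/eps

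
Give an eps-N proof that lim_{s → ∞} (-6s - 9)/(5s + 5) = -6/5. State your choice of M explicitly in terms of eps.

Suppose eps > 0. We seek M > 0 such that s > M implies |(-6s - 9)/(5s + 5) + 6/5| < eps.
(-6s - 9)/(5s + 5) + 6/5 = (5(-6s - 9) − (-6)(5s + 5)) / (5(5s + 5)) = -15/(5(5s + 5)).
For s > 0 we have 5s + 5 > 5s, so |(-6s - 9)/(5s + 5) + 6/5| = 15/(5(5s + 5)) < 15/(5·5s) = (3/5)/s.
Thus |(-6s - 9)/(5s + 5) + 6/5| < eps whenever s > (3/5)/eps.
Take M = (3/5)/eps. If s > M then |(-6s - 9)/(5s + 5) + 6/5| < (3/5)/s < eps.

M = (3/5)/eps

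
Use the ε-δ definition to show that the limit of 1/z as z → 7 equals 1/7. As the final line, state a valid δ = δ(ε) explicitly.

δ = min(7/2, (49/2)ε)

Let ε > 0. We seek δ > 0 such that 0 < |z − 7| < δ implies |1/z − (1/7)| < ε.
|1/z − (1/7)| = |7 − z|/(7·|z|) = |z − 7|/(7|z|).
Require δ ≤ 7/2 so that |z| > 7 − 7/2 = 7/2, hence 7|z| > 49/2.
Then |1/z − (1/7)| < |z − 7|/(49/2), which is < ε when |z − 7| < (49/2)ε.
Take δ = min(7/2, (49/2)ε). Then 0 < |z − 7| < δ gives both |z − 7| < 7/2 and |z − 7| < (49/2)ε, so |1/z − (1/7)| < ε.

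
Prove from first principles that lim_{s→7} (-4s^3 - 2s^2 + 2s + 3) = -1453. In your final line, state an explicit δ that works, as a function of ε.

δ = min(1, ε/704)

Let ε > 0. We want δ > 0 such that 0 < |s − 7| < δ implies |(-4s^3 - 2s^2 + 2s + 3) + 1453| < ε.
(-4s^3 - 2s^2 + 2s + 3) + 1453 = -4s^3 - 2s^2 + 2s + 1456 = (s − 7)(-4s^2 - 30s - 208).
So |(-4s^3 - 2s^2 + 2s + 3) + 1453| = |s − 7|·|-4s^2 - 30s - 208|.
Require δ ≤ 1. Then |s − 7| < 1 gives |s| < 8, and by the triangle inequality |-4s^2 - 30s - 208| ≤ 4·8^2 + 30·8 + 208 = 704.
Hence |(-4s^3 - 2s^2 + 2s + 3) + 1453| ≤ 704|s − 7| < ε provided |s − 7| < ε/704.
Choosing δ = min(1, ε/704) ensures both conditions, hence |(-4s^3 - 2s^2 + 2s + 3) + 1453| < ε.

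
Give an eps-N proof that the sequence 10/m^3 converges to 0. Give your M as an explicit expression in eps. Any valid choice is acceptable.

M = (10/eps)^{1/3}

Suppose eps > 0. For m ≥ 1, |10/m^3 − 0| = 10/m^3.
10/m^3 < eps ⇔ m^3 > 10/eps ⇔ m > (10/eps)^{1/3}.
Take M = (10/eps)^{1/3}. Then m > M implies 10/m^3 < eps.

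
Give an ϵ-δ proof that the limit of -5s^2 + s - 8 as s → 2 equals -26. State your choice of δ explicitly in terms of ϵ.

Suppose ϵ > 0. We want δ > 0 such that 0 < |s − 2| < δ implies |(-5s^2 + s - 8) + 26| < ϵ.
(-5s^2 + s - 8) + 26 = -5s^2 + s + 18 = (s − 2)(-5s - 9).
So |(-5s^2 + s - 8) + 26| = |s − 2|·|-5s - 9|.
Assume first that |s − 2| < 1, so |s| < 3. Then |-5s - 9| ≤ 5·3 + 9 = 24.
Hence |(-5s^2 + s - 8) + 26| ≤ 24|s − 2| < ϵ provided |s − 2| < ϵ/24.
Take δ = min(1, ϵ/24). Then 0 < |s − 2| < δ gives both |s − 2| < 1 and |s − 2| < ϵ/24, so |(-5s^2 + s - 8) + 26| < ϵ.

δ = min(1, ϵ/24)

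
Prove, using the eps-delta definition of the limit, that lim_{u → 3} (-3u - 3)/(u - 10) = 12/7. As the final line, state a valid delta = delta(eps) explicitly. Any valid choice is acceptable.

Let eps > 0 be given. We want delta > 0 with 0 < |u − 3| < delta ⇒ |(-3u - 3)/(u - 10) − (12/7)| < eps.
Combining over a common denominator, (-3u - 3)/(u - 10) − (12/7) = [(-3u - 3)·(-7) − (-12)·(u - 10)] / [(-7)·(u - 10)] = 33(u − 3) / ((-7)(u - 10)).
So |(-3u - 3)/(u - 10) − (12/7)| = 33|u − 3| / (7·|u − 10|).
Restrict delta ≤ 7/2. Then |u − 3| < 7/2 gives |u − 10| = |(u − 3) + (-7)| ≥ 7 − 7/2 = 7/2.
Hence |(-3u - 3)/(u - 10) − (12/7)| < 33|u − 3|/(7·(7/2)) = (66/49)|u − 3|, which is < eps once |u − 3| < (49/66)eps.
Take delta = min(7/2, (49/66)eps). Then 0 < |u − 3| < delta forces both bounds, so |(-3u - 3)/(u - 10) − (12/7)| < eps.

delta = min(7/2, (49/66)eps)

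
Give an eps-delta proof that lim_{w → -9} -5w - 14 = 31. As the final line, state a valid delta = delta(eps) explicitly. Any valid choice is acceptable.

Let eps > 0. We need delta > 0 so that 0 < |w + 9| < delta implies |(-5w - 14) − 31| < eps.
|(-5w - 14) − 31| = |-5w - 45| = 5|w + 9|.
So 5|w + 9| < eps exactly when |w + 9| < eps/5.
Take delta = eps/5. If 0 < |w + 9| < delta then |(-5w - 14) − 31| = 5|w + 9| < 5·(eps/5) = eps.

delta = eps/5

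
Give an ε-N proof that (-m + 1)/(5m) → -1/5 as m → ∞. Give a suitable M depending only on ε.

Let ε > 0 be given. For m ≥ 1, |(-m + 1)/(5m) + 1/5| = |5|/(5(5m)) = 5/(5(5m)).
Since 5m ≥ 5m for m ≥ 1, this is ≤ 5/(5·5m) = (1/5)/m.
So |(-m + 1)/(5m) + 1/5| < ε whenever m > (1/5)/ε.
Take M = (1/5)/ε. If m > M then |(-m + 1)/(5m) + 1/5| ≤ (1/5)/m < ε.

M = (1/5)/ε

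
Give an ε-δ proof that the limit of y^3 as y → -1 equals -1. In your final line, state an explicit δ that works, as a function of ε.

Fix ε > 0. We seek δ > 0 with 0 < |y + 1| < δ ⇒ |y^3 + 1| < ε.
Factor: y^3 + 1 = (y + 1)(y^2 - y + 1), so |y^3 + 1| = |y + 1|·|y^2 - y + 1|.
Impose δ ≤ 2 so that |y| < 3; then |y^2 - y + 1| ≤ 13.
Hence |y^3 + 1| ≤ 13|y + 1|, which is < ε once |y + 1| < ε/13.
Take δ = min(2, ε/13). If 0 < |y + 1| < δ then both bounds hold and |y^3 + 1| ≤ 13|y + 1| < 13·(ε/13) = ε.

δ = min(2, ε/13)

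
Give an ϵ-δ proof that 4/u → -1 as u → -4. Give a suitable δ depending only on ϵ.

Fix ϵ > 0. We seek δ > 0 such that 0 < |u + 4| < δ implies |4/u + 1| < ϵ.
|4/u + 1| = 4·|-4 − u|/(4·|u|) = 4|u + 4|/(4|u|).
Require δ ≤ 2 so that |u| > 4 − 2 = 2, hence 4|u| > 8.
Then |4/u + 1| < 4|u + 4|/8, which is < ϵ when |u + 4| < 2ϵ.
Take δ = min(2, 2ϵ). Then 0 < |u + 4| < δ gives both |u + 4| < 2 and |u + 4| < 2ϵ, so |4/u + 1| < ϵ.

δ = min(2, 2ϵ)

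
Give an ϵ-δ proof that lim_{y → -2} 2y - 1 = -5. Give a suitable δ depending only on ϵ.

δ = ϵ/2

Fix ϵ > 0. We need δ > 0 so that 0 < |y + 2| < δ implies |(2y - 1) + 5| < ϵ.
|(2y - 1) + 5| = |2y + 4| = 2|y + 2|.
So 2|y + 2| < ϵ exactly when |y + 2| < ϵ/2.
Take δ = ϵ/2. If 0 < |y + 2| < δ then |(2y - 1) + 5| = 2|y + 2| < 2·(ϵ/2) = ϵ.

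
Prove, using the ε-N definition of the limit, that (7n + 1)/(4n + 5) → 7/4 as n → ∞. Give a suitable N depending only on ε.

N = (31/16)/ε

Let ε > 0 be given. For n ≥ 1, |(7n + 1)/(4n + 5) − (7/4)| = |-31|/(4(4n + 5)) = 31/(4(4n + 5)).
Since 4n + 5 ≥ 4n for n ≥ 1, this is ≤ 31/(4·4n) = (31/16)/n.
So |(7n + 1)/(4n + 5) − (7/4)| < ε whenever n > (31/16)/ε.
Take N = (31/16)/ε. If n > N then |(7n + 1)/(4n + 5) − (7/4)| ≤ (31/16)/n < ε.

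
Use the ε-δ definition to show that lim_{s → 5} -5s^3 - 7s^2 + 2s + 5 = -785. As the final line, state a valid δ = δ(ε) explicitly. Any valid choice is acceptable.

δ = min(1, ε/530)

Let ε > 0. We want δ > 0 such that 0 < |s − 5| < δ implies |(-5s^3 - 7s^2 + 2s + 5) + 785| < ε.
(-5s^3 - 7s^2 + 2s + 5) + 785 = -5s^3 - 7s^2 + 2s + 790 = (s − 5)(-5s^2 - 32s - 158).
So |(-5s^3 - 7s^2 + 2s + 5) + 785| = |s − 5|·|-5s^2 - 32s - 158|.
Require δ ≤ 1. Then |s − 5| < 1 gives |s| < 6, and by the triangle inequality |-5s^2 - 32s - 158| ≤ 5·6^2 + 32·6 + 158 = 530.
Hence |(-5s^3 - 7s^2 + 2s + 5) + 785| ≤ 530|s − 5| < ε provided |s − 5| < ε/530.
Take δ = min(1, ε/530). Then 0 < |s − 5| < δ gives both |s − 5| < 1 and |s − 5| < ε/530, so |(-5s^3 - 7s^2 + 2s + 5) + 785| < ε.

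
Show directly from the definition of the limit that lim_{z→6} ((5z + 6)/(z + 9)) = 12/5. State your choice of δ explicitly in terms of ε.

δ = min(15/2, (75/26)ε)

Let ε > 0 be given. We want δ > 0 with 0 < |z − 6| < δ ⇒ |(5z + 6)/(z + 9) − (12/5)| < ε.
Combining over a common denominator, (5z + 6)/(z + 9) − (12/5) = [(5z + 6)·15 − 36·(z + 9)] / [15·(z + 9)] = 39(z − 6) / (15(z + 9)).
So |(5z + 6)/(z + 9) − (12/5)| = 39|z − 6| / (15·|z + 9|).
Restrict δ ≤ 15/2. Then |z − 6| < 15/2 gives |z + 9| = |(z − 6) + 15| ≥ 15 − 15/2 = 15/2.
Hence |(5z + 6)/(z + 9) − (12/5)| < 39|z − 6|/(15·(15/2)) = (26/75)|z − 6|, which is < ε once |z − 6| < (75/26)ε.
Take δ = min(15/2, (75/26)ε). Then 0 < |z − 6| < δ forces both bounds, so |(5z + 6)/(z + 9) − (12/5)| < ε.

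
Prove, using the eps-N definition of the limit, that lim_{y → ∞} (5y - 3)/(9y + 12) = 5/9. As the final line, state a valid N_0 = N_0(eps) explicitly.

Let eps > 0 be given. We seek N_0 > 0 such that y > N_0 implies |(5y - 3)/(9y + 12) − (5/9)| < eps.
(5y - 3)/(9y + 12) − (5/9) = (9(5y - 3) − 5(9y + 12)) / (9(9y + 12)) = -87/(9(9y + 12)).
For y > 0 we have 9y + 12 > 9y, so |(5y - 3)/(9y + 12) − (5/9)| = 87/(9(9y + 12)) < 87/(9·9y) = (29/27)/y.
Thus |(5y - 3)/(9y + 12) − (5/9)| < eps whenever y > (29/27)/eps.
Take N_0 = (29/27)/eps. If y > N_0 then |(5y - 3)/(9y + 12) − (5/9)| < (29/27)/y < eps.

N_0 = (29/27)/eps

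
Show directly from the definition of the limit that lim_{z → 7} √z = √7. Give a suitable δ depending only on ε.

δ = min(7, √7·ε)

Let ε > 0 be given. We want δ > 0 such that 0 < |z − 7| < δ implies |√z − √7| < ε.
Multiplying by the conjugate, |√z − √7| = |z − 7|/(√z + √7).
Restrict δ ≤ 7 so that |z − 7| < 7 forces z > 0, and then √z + √7 > √7.
Hence |√z − √7| < |z − 7|/√7, which is < ε once |z − 7| < √7·ε.
Take δ = min(7, √7·ε). If 0 < |z − 7| < δ then z > 0 and |√z − √7| < |z − 7|/√7 < ε.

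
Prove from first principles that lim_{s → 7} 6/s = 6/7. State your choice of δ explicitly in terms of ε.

δ = min(7/2, (49/12)ε)

Let ε > 0 be given. We seek δ > 0 such that 0 < |s − 7| < δ implies |6/s − (6/7)| < ε.
|6/s − (6/7)| = 6·|7 − s|/(7·|s|) = 6|s − 7|/(7|s|).
Restrict δ ≤ 7/2. Then |s − 7| < 7/2 gives |s| > 7/2, so 7|s| > 49/2.
Then |6/s − (6/7)| < 6|s − 7|/(49/2), which is < ε when |s − 7| < (49/12)ε.
Take δ = min(7/2, (49/12)ε). Then 0 < |s − 7| < δ gives both |s − 7| < 7/2 and |s − 7| < (49/12)ε, so |6/s − (6/7)| < ε.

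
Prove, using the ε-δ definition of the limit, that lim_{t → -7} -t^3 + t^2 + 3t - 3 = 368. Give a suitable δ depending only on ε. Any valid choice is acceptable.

δ = min(2, ε/206)

Let ε > 0. We want δ > 0 such that 0 < |t + 7| < δ implies |(-t^3 + t^2 + 3t - 3) − 368| < ε.
(-t^3 + t^2 + 3t - 3) − 368 = -t^3 + t^2 + 3t - 371 = (t + 7)(-t^2 + 8t - 53).
So |(-t^3 + t^2 + 3t - 3) − 368| = |t + 7|·|-t^2 + 8t - 53|.
Assume first that |t + 7| < 2, so |t| < 9. Then |-t^2 + 8t - 53| ≤ 9^2 + 8·9 + 53 = 206.
Hence |(-t^3 + t^2 + 3t - 3) − 368| ≤ 206|t + 7| < ε provided |t + 7| < ε/206.
Take δ = min(2, ε/206). Then 0 < |t + 7| < δ gives both |t + 7| < 2 and |t + 7| < ε/206, so |(-t^3 + t^2 + 3t - 3) − 368| < ε.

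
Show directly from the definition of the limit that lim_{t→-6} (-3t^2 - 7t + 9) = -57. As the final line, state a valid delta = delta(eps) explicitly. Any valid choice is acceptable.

delta = min(1, eps/32)

Suppose eps > 0. We want delta > 0 such that 0 < |t + 6| < delta implies |(-3t^2 - 7t + 9) + 57| < eps.
(-3t^2 - 7t + 9) + 57 = -3t^2 - 7t + 66 = (t + 6)(-3t + 11).
So |(-3t^2 - 7t + 9) + 57| = |t + 6|·|-3t + 11|.
Assume first that |t + 6| < 1, so |t| < 7. Then |-3t + 11| ≤ 3·7 + 11 = 32.
Hence |(-3t^2 - 7t + 9) + 57| ≤ 32|t + 6| < eps provided |t + 6| < eps/32.
Choosing delta = min(1, eps/32) ensures both conditions, hence |(-3t^2 - 7t + 9) + 57| < eps.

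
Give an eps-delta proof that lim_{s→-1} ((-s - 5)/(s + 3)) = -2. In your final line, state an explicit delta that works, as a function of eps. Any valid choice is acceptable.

delta = min(1, eps)

Let eps > 0 be given. We want delta > 0 with 0 < |s + 1| < delta ⇒ |(-s - 5)/(s + 3) + 2| < eps.
Combining over a common denominator, (-s - 5)/(s + 3) + 2 = [(-s - 5)·2 − (-4)·(s + 3)] / [2·(s + 3)] = 2(s + 1) / (2(s + 3)).
So |(-s - 5)/(s + 3) + 2| = 2|s + 1| / (2·|s + 3|).
Restrict delta ≤ 1. Then |s + 1| < 1 gives |s + 3| = |(s + 1) + 2| ≥ 2 − 1 = 1.
Hence |(-s - 5)/(s + 3) + 2| < 2|s + 1|/(2·1) = |s + 1|, which is < eps once |s + 1| < eps.
Take delta = min(1, eps). Then 0 < |s + 1| < delta forces both bounds, so |(-s - 5)/(s + 3) + 2| < eps.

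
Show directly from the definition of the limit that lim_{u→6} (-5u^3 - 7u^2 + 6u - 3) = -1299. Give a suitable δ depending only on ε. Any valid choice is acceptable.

Let ε > 0 be given. We want δ > 0 such that 0 < |u − 6| < δ implies |(-5u^3 - 7u^2 + 6u - 3) + 1299| < ε.
(-5u^3 - 7u^2 + 6u - 3) + 1299 = -5u^3 - 7u^2 + 6u + 1296 = (u − 6)(-5u^2 - 37u - 216).
So |(-5u^3 - 7u^2 + 6u - 3) + 1299| = |u − 6|·|-5u^2 - 37u - 216|.
Assume first that |u − 6| < 2, so |u| < 8. Then |-5u^2 - 37u - 216| ≤ 5·8^2 + 37·8 + 216 = 832.
Hence |(-5u^3 - 7u^2 + 6u - 3) + 1299| ≤ 832|u − 6| < ε provided |u − 6| < ε/832.
Take δ = min(2, ε/832). Then 0 < |u − 6| < δ gives both |u − 6| < 2 and |u − 6| < ε/832, so |(-5u^3 - 7u^2 + 6u - 3) + 1299| < ε.

δ = min(2, ε/832)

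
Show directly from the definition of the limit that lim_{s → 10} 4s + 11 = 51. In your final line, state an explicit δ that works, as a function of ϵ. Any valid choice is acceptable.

Let ϵ > 0. We need δ > 0 so that 0 < |s − 10| < δ implies |(4s + 11) − 51| < ϵ.
|(4s + 11) − 51| = |4s - 40| = 4|s − 10|.
So 4|s − 10| < ϵ exactly when |s − 10| < ϵ/4.
Choosing δ = ϵ/4 gives |(4s + 11) − 51| = 4|s − 10| < ϵ whenever |s − 10| < δ.

δ = ϵ/4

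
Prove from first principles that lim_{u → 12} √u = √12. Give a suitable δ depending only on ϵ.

δ = min(12, √12·ϵ)

Suppose ϵ > 0. We want δ > 0 such that 0 < |u − 12| < δ implies |√u − √12| < ϵ.
Multiplying by the conjugate, |√u − √12| = |u − 12|/(√u + √12).
Restrict δ ≤ 12 so that |u − 12| < 12 forces u > 0, and then √u + √12 > √12.
Hence |√u − √12| < |u − 12|/√12, which is < ϵ once |u − 12| < √12·ϵ.
Take δ = min(12, √12·ϵ). If 0 < |u − 12| < δ then u > 0 and |√u − √12| < |u − 12|/√12 < ϵ.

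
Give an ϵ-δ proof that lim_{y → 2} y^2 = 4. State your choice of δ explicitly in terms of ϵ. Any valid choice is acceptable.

Let ϵ > 0. We seek δ > 0 with 0 < |y − 2| < δ ⇒ |y^2 − 4| < ϵ.
Factor: y^2 − 4 = (y − 2)(y + 2), so |y^2 − 4| = |y − 2|·|y + 2|.
Restrict δ ≤ 1. Then |y − 2| < 1 gives |y| < 3, so by the triangle inequality |y + 2| ≤ 3 + 2 = 5.
Hence |y^2 − 4| ≤ 5|y − 2|, which is < ϵ once |y − 2| < ϵ/5.
Take δ = min(1, ϵ/5). If 0 < |y − 2| < δ then both bounds hold and |y^2 − 4| ≤ 5|y − 2| < 5·(ϵ/5) = ϵ.

δ = min(1, ϵ/5)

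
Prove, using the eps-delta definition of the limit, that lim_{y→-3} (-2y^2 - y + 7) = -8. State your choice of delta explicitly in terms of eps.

Let eps > 0. We want delta > 0 such that 0 < |y + 3| < delta implies |(-2y^2 - y + 7) + 8| < eps.
(-2y^2 - y + 7) + 8 = -2y^2 - y + 15 = (y + 3)(-2y + 5).
So |(-2y^2 - y + 7) + 8| = |y + 3|·|-2y + 5|.
Require delta ≤ 1. Then |y + 3| < 1 gives |y| < 4, and by the triangle inequality |-2y + 5| ≤ 2·4 + 5 = 13.
Hence |(-2y^2 - y + 7) + 8| ≤ 13|y + 3| < eps provided |y + 3| < eps/13.
Choosing delta = min(1, eps/13) ensures both conditions, hence |(-2y^2 - y + 7) + 8| < eps.

delta = min(1, eps/13)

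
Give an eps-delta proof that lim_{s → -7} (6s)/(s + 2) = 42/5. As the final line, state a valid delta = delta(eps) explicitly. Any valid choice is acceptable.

Fix eps > 0. We want delta > 0 with 0 < |s + 7| < delta ⇒ |(6s)/(s + 2) − (42/5)| < eps.
Combining over a common denominator, (6s)/(s + 2) − (42/5) = [(6s)·(-5) − (-42)·(s + 2)] / [(-5)·(s + 2)] = 12(s + 7) / ((-5)(s + 2)).
So |(6s)/(s + 2) − (42/5)| = 12|s + 7| / (5·|s + 2|).
Require delta ≤ 5/2, so |s + 2| ≥ |-5| − |s + 7| > 5 − 5/2 = 5/2.
Hence |(6s)/(s + 2) − (42/5)| < 12|s + 7|/(5·(5/2)) = (24/25)|s + 7|, which is < eps once |s + 7| < (25/24)eps.
Take delta = min(5/2, (25/24)eps). Then 0 < |s + 7| < delta forces both bounds, so |(6s)/(s + 2) − (42/5)| < eps.

delta = min(5/2, (25/24)eps)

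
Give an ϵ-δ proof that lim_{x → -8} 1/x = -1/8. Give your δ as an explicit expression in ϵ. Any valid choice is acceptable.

Let ϵ > 0. We seek δ > 0 such that 0 < |x + 8| < δ implies |1/x + 1/8| < ϵ.
|1/x + 1/8| = |-8 − x|/(8·|x|) = |x + 8|/(8|x|).
Require δ ≤ 4 so that |x| > 8 − 4 = 4, hence 8|x| > 32.
Then |1/x + 1/8| < |x + 8|/32, which is < ϵ when |x + 8| < 32ϵ.
Take δ = min(4, 32ϵ). Then 0 < |x + 8| < δ gives both |x + 8| < 4 and |x + 8| < 32ϵ, so |1/x + 1/8| < ϵ.

δ = min(4, 32ϵ)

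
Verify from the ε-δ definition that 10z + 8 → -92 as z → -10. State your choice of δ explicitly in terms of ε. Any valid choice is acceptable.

δ = ε/10

Suppose ε > 0. We need δ > 0 so that 0 < |z + 10| < δ implies |(10z + 8) + 92| < ε.
|(10z + 8) + 92| = |10z + 100| = 10|z + 10|.
Thus it suffices that |z + 10| < ε/10.
Take δ = ε/10. If 0 < |z + 10| < δ then |(10z + 8) + 92| = 10|z + 10| < 10·(ε/10) = ε.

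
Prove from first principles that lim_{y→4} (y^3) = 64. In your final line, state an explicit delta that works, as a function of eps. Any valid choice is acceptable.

Fix eps > 0. We seek delta > 0 with 0 < |y − 4| < delta ⇒ |y^3 − 64| < eps.
Factor: y^3 − 64 = (y − 4)(y^2 + 4y + 16), so |y^3 − 64| = |y − 4|·|y^2 + 4y + 16|.
Impose delta ≤ 2 so that |y| < 6; then |y^2 + 4y + 16| ≤ 76.
Hence |y^3 − 64| ≤ 76|y − 4|, which is < eps once |y − 4| < eps/76.
Take delta = min(2, eps/76). If 0 < |y − 4| < delta then both bounds hold and |y^3 − 64| ≤ 76|y − 4| < 76·(eps/76) = eps.

delta = min(2, eps/76)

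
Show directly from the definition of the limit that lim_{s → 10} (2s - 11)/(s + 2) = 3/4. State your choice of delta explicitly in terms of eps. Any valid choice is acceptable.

delta = min(6, (24/5)eps)

Fix eps > 0. We want delta > 0 with 0 < |s − 10| < delta ⇒ |(2s - 11)/(s + 2) − (3/4)| < eps.
Combining over a common denominator, (2s - 11)/(s + 2) − (3/4) = [(2s - 11)·12 − 9·(s + 2)] / [12·(s + 2)] = 15(s − 10) / (12(s + 2)).
So |(2s - 11)/(s + 2) − (3/4)| = 15|s − 10| / (12·|s + 2|).
Require delta ≤ 6, so |s + 2| ≥ |12| − |s − 10| > 12 − 6 = 6.
Hence |(2s - 11)/(s + 2) − (3/4)| < 15|s − 10|/(12·6) = (5/24)|s − 10|, which is < eps once |s − 10| < (24/5)eps.
Take delta = min(6, (24/5)eps). Then 0 < |s − 10| < delta forces both bounds, so |(2s - 11)/(s + 2) − (3/4)| < eps.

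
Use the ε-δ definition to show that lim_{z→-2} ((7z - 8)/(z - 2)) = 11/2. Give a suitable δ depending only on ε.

δ = min(2, (4/3)ε)

Let ε > 0. We want δ > 0 with 0 < |z + 2| < δ ⇒ |(7z - 8)/(z - 2) − (11/2)| < ε.
Combining over a common denominator, (7z - 8)/(z - 2) − (11/2) = [(7z - 8)·(-4) − (-22)·(z - 2)] / [(-4)·(z - 2)] = -6(z + 2) / ((-4)(z - 2)).
So |(7z - 8)/(z - 2) − (11/2)| = 6|z + 2| / (4·|z − 2|).
Require δ ≤ 2, so |z − 2| ≥ |-4| − |z + 2| > 4 − 2 = 2.
Hence |(7z - 8)/(z - 2) − (11/2)| < 6|z + 2|/(4·2) = (3/4)|z + 2|, which is < ε once |z + 2| < (4/3)ε.
Take δ = min(2, (4/3)ε). Then 0 < |z + 2| < δ forces both bounds, so |(7z - 8)/(z - 2) − (11/2)| < ε.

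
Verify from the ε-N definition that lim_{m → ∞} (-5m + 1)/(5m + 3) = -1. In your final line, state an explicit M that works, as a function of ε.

Let ε > 0. For m ≥ 1, |(-5m + 1)/(5m + 3) + 1| = |20|/(5(5m + 3)) = 20/(5(5m + 3)).
Since 5m + 3 ≥ 5m for m ≥ 1, this is ≤ 20/(5·5m) = (4/5)/m.
So |(-5m + 1)/(5m + 3) + 1| < ε whenever m > (4/5)/ε.
Take M = (4/5)/ε. If m > M then |(-5m + 1)/(5m + 3) + 1| ≤ (4/5)/m < ε.

M = (4/5)/ε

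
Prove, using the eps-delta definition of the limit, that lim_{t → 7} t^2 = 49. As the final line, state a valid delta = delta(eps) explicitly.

delta = min(1, eps/15)

Fix eps > 0. We seek delta > 0 with 0 < |t − 7| < delta ⇒ |t^2 − 49| < eps.
Factor: t^2 − 49 = (t − 7)(t + 7), so |t^2 − 49| = |t − 7|·|t + 7|.
Restrict delta ≤ 1. Then |t − 7| < 1 gives |t| < 8, so by the triangle inequality |t + 7| ≤ 8 + 7 = 15.
Hence |t^2 − 49| ≤ 15|t − 7|, which is < eps once |t − 7| < eps/15.
Take delta = min(1, eps/15). If 0 < |t − 7| < delta then both bounds hold and |t^2 − 49| ≤ 15|t − 7| < 15·(eps/15) = eps.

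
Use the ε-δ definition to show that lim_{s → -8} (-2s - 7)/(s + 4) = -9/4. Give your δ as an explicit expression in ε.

δ = min(2, 8ε)

Fix ε > 0. We want δ > 0 with 0 < |s + 8| < δ ⇒ |(-2s - 7)/(s + 4) + 9/4| < ε.
Combining over a common denominator, (-2s - 7)/(s + 4) + 9/4 = [(-2s - 7)·(-4) − 9·(s + 4)] / [(-4)·(s + 4)] = -1(s + 8) / ((-4)(s + 4)).
So |(-2s - 7)/(s + 4) + 9/4| = |s + 8| / (4·|s + 4|).
Restrict δ ≤ 2. Then |s + 8| < 2 gives |s + 4| = |(s + 8) + (-4)| ≥ 4 − 2 = 2.
Hence |(-2s - 7)/(s + 4) + 9/4| < |s + 8|/(4·2) = (1/8)|s + 8|, which is < ε once |s + 8| < 8ε.
Take δ = min(2, 8ε). Then 0 < |s + 8| < δ forces both bounds, so |(-2s - 7)/(s + 4) + 9/4| < ε.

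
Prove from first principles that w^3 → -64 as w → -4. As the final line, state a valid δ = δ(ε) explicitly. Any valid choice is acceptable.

δ = min(1, ε/61)

Let ε > 0 be given. We seek δ > 0 with 0 < |w + 4| < δ ⇒ |w^3 + 64| < ε.
Factor: w^3 + 64 = (w + 4)(w^2 - 4w + 16), so |w^3 + 64| = |w + 4|·|w^2 - 4w + 16|.
Restrict δ ≤ 1. Then |w + 4| < 1 gives |w| < 5, so by the triangle inequality |w^2 - 4w + 16| ≤ 5^2 + 4·5 + 16 = 61.
Hence |w^3 + 64| ≤ 61|w + 4|, which is < ε once |w + 4| < ε/61.
Take δ = min(1, ε/61). If 0 < |w + 4| < δ then both bounds hold and |w^3 + 64| ≤ 61|w + 4| < 61·(ε/61) = ε.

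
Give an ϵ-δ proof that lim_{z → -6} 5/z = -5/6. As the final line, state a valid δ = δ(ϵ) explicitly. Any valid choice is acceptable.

Let ϵ > 0. We seek δ > 0 such that 0 < |z + 6| < δ implies |5/z + 5/6| < ϵ.
|5/z + 5/6| = 5·|-6 − z|/(6·|z|) = 5|z + 6|/(6|z|).
Require δ ≤ 3 so that |z| > 6 − 3 = 3, hence 6|z| > 18.
Then |5/z + 5/6| < 5|z + 6|/18, which is < ϵ when |z + 6| < (18/5)ϵ.
Take δ = min(3, (18/5)ϵ). Then 0 < |z + 6| < δ gives both |z + 6| < 3 and |z + 6| < (18/5)ϵ, so |5/z + 5/6| < ϵ.

δ = min(3, (18/5)ϵ)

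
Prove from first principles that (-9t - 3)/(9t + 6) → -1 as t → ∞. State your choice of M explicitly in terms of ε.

M = (1/3)/ε

Let ε > 0. We seek M > 0 such that t > M implies |(-9t - 3)/(9t + 6) + 1| < ε.
(-9t - 3)/(9t + 6) + 1 = (9(-9t - 3) − (-9)(9t + 6)) / (9(9t + 6)) = 27/(9(9t + 6)).
For t > 0 we have 9t + 6 > 9t, so |(-9t - 3)/(9t + 6) + 1| = 27/(9(9t + 6)) < 27/(9·9t) = (1/3)/t.
Thus |(-9t - 3)/(9t + 6) + 1| < ε whenever t > (1/3)/ε.
Take M = (1/3)/ε. If t > M then |(-9t - 3)/(9t + 6) + 1| < (1/3)/t < ε.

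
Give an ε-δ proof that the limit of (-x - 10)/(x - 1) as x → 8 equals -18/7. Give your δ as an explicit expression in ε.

δ = min(7/2, (49/22)ε)

Fix ε > 0. We want δ > 0 with 0 < |x − 8| < δ ⇒ |(-x - 10)/(x - 1) + 18/7| < ε.
Combining over a common denominator, (-x - 10)/(x - 1) + 18/7 = [(-x - 10)·7 − (-18)·(x - 1)] / [7·(x - 1)] = 11(x − 8) / (7(x - 1)).
So |(-x - 10)/(x - 1) + 18/7| = 11|x − 8| / (7·|x − 1|).
Restrict δ ≤ 7/2. Then |x − 8| < 7/2 gives |x − 1| = |(x − 8) + 7| ≥ 7 − 7/2 = 7/2.
Hence |(-x - 10)/(x - 1) + 18/7| < 11|x − 8|/(7·(7/2)) = (22/49)|x − 8|, which is < ε once |x − 8| < (49/22)ε.
Take δ = min(7/2, (49/22)ε). Then 0 < |x − 8| < δ forces both bounds, so |(-x - 10)/(x - 1) + 18/7| < ε.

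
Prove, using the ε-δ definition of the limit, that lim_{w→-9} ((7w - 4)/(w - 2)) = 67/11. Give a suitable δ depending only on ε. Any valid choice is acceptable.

Let ε > 0. We want δ > 0 with 0 < |w + 9| < δ ⇒ |(7w - 4)/(w - 2) − (67/11)| < ε.
Combining over a common denominator, (7w - 4)/(w - 2) − (67/11) = [(7w - 4)·(-11) − (-67)·(w - 2)] / [(-11)·(w - 2)] = -10(w + 9) / ((-11)(w - 2)).
So |(7w - 4)/(w - 2) − (67/11)| = 10|w + 9| / (11·|w − 2|).
Require δ ≤ 11/2, so |w − 2| ≥ |-11| − |w + 9| > 11 − 11/2 = 11/2.
Hence |(7w - 4)/(w - 2) − (67/11)| < 10|w + 9|/(11·(11/2)) = (20/121)|w + 9|, which is < ε once |w + 9| < (121/20)ε.
Take δ = min(11/2, (121/20)ε). Then 0 < |w + 9| < δ forces both bounds, so |(7w - 4)/(w - 2) − (67/11)| < ε.

δ = min(11/2, (121/20)ε)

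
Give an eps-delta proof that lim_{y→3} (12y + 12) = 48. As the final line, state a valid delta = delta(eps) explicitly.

delta = eps/12

Fix eps > 0. We need delta > 0 so that 0 < |y − 3| < delta implies |(12y + 12) − 48| < eps.
Since (12y + 12) − 48 = 12(y − 3), we have |(12y + 12) − 48| = 12|y − 3|.
So 12|y − 3| < eps exactly when |y − 3| < eps/12.
Take delta = eps/12. If 0 < |y − 3| < delta then |(12y + 12) − 48| = 12|y − 3| < 12·(eps/12) = eps.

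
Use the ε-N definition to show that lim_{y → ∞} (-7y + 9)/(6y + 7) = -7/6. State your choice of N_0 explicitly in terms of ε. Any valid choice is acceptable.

Fix ε > 0. We seek N_0 > 0 such that y > N_0 implies |(-7y + 9)/(6y + 7) + 7/6| < ε.
(-7y + 9)/(6y + 7) + 7/6 = (6(-7y + 9) − (-7)(6y + 7)) / (6(6y + 7)) = 103/(6(6y + 7)).
For y > 0 we have 6y + 7 > 6y, so |(-7y + 9)/(6y + 7) + 7/6| = 103/(6(6y + 7)) < 103/(6·6y) = (103/36)/y.
Thus |(-7y + 9)/(6y + 7) + 7/6| < ε whenever y > (103/36)/ε.
Take N_0 = (103/36)/ε. If y > N_0 then |(-7y + 9)/(6y + 7) + 7/6| < (103/36)/y < ε.

N_0 = (103/36)/ε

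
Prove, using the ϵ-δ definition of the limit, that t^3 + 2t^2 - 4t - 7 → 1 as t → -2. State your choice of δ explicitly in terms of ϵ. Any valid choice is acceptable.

δ = min(1, ϵ/13)

Let ϵ > 0. We want δ > 0 such that 0 < |t + 2| < δ implies |(t^3 + 2t^2 - 4t - 7) − 1| < ϵ.
(t^3 + 2t^2 - 4t - 7) − 1 = t^3 + 2t^2 - 4t - 8 = (t + 2)(t^2 - 4).
So |(t^3 + 2t^2 - 4t - 7) − 1| = |t + 2|·|t^2 - 4|.
Assume first that |t + 2| < 1, so |t| < 3. Then |t^2 - 4| ≤ 3^2 + 4 = 13.
Hence |(t^3 + 2t^2 - 4t - 7) − 1| ≤ 13|t + 2| < ϵ provided |t + 2| < ϵ/13.
Choosing δ = min(1, ϵ/13) ensures both conditions, hence |(t^3 + 2t^2 - 4t - 7) − 1| < ϵ.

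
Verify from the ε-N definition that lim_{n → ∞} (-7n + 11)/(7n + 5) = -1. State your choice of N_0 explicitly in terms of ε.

Suppose ε > 0. For n ≥ 1, |(-7n + 11)/(7n + 5) + 1| = |112|/(7(7n + 5)) = 112/(7(7n + 5)).
Since 7n + 5 ≥ 7n for n ≥ 1, this is ≤ 112/(7·7n) = (16/7)/n.
So |(-7n + 11)/(7n + 5) + 1| < ε whenever n > (16/7)/ε.
Take N_0 = (16/7)/ε. If n > N_0 then |(-7n + 11)/(7n + 5) + 1| ≤ (16/7)/n < ε.

N_0 = (16/7)/ε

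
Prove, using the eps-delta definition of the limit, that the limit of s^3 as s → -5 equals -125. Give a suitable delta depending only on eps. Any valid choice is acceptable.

Fix eps > 0. We seek delta > 0 with 0 < |s + 5| < delta ⇒ |s^3 + 125| < eps.
Factor: s^3 + 125 = (s + 5)(s^2 - 5s + 25), so |s^3 + 125| = |s + 5|·|s^2 - 5s + 25|.
Impose delta ≤ 2 so that |s| < 7; then |s^2 - 5s + 25| ≤ 109.
Hence |s^3 + 125| ≤ 109|s + 5|, which is < eps once |s + 5| < eps/109.
Take delta = min(2, eps/109). If 0 < |s + 5| < delta then both bounds hold and |s^3 + 125| ≤ 109|s + 5| < 109·(eps/109) = eps.

delta = min(2, eps/109)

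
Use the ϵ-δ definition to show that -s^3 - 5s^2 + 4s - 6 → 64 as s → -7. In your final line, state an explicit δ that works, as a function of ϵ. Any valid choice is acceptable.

Let ϵ > 0 be given. We want δ > 0 such that 0 < |s + 7| < δ implies |(-s^3 - 5s^2 + 4s - 6) − 64| < ϵ.
(-s^3 - 5s^2 + 4s - 6) − 64 = -s^3 - 5s^2 + 4s - 70 = (s + 7)(-s^2 + 2s - 10).
So |(-s^3 - 5s^2 + 4s - 6) − 64| = |s + 7|·|-s^2 + 2s - 10|.
Assume first that |s + 7| < 2, so |s| < 9. Then |-s^2 + 2s - 10| ≤ 9^2 + 2·9 + 10 = 109.
Hence |(-s^3 - 5s^2 + 4s - 6) − 64| ≤ 109|s + 7| < ϵ provided |s + 7| < ϵ/109.
Take δ = min(2, ϵ/109). Then 0 < |s + 7| < δ gives both |s + 7| < 2 and |s + 7| < ϵ/109, so |(-s^3 - 5s^2 + 4s - 6) − 64| < ϵ.

δ = min(2, ϵ/109)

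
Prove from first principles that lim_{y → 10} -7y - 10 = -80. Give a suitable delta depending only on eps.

Fix eps > 0. We need delta > 0 so that 0 < |y − 10| < delta implies |(-7y - 10) + 80| < eps.
|(-7y - 10) + 80| = |-7y + 70| = 7|y − 10|.
Thus it suffices that |y − 10| < eps/7.
Choosing delta = eps/7 gives |(-7y - 10) + 80| = 7|y − 10| < eps whenever |y − 10| < delta.

delta = eps/7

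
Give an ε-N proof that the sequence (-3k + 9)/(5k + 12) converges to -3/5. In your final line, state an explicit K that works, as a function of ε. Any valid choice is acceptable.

K = (81/25)/ε

Fix ε > 0. For k ≥ 1, |(-3k + 9)/(5k + 12) + 3/5| = |81|/(5(5k + 12)) = 81/(5(5k + 12)).
Since 5k + 12 ≥ 5k for k ≥ 1, this is ≤ 81/(5·5k) = (81/25)/k.
So |(-3k + 9)/(5k + 12) + 3/5| < ε whenever k > (81/25)/ε.
Take K = (81/25)/ε. If k > K then |(-3k + 9)/(5k + 12) + 3/5| ≤ (81/25)/k < ε.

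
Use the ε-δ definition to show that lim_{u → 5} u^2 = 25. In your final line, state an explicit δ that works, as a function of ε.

Let ε > 0 be given. We seek δ > 0 with 0 < |u − 5| < δ ⇒ |u^2 − 25| < ε.
Factor: u^2 − 25 = (u − 5)(u + 5), so |u^2 − 25| = |u − 5|·|u + 5|.
Restrict δ ≤ 1. Then |u − 5| < 1 gives |u| < 6, so by the triangle inequality |u + 5| ≤ 6 + 5 = 11.
Hence |u^2 − 25| ≤ 11|u − 5|, which is < ε once |u − 5| < ε/11.
Take δ = min(1, ε/11). If 0 < |u − 5| < δ then both bounds hold and |u^2 − 25| ≤ 11|u − 5| < 11·(ε/11) = ε.

δ = min(1, ε/11)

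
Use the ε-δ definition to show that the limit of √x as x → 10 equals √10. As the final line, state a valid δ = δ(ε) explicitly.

Fix ε > 0. We want δ > 0 such that 0 < |x − 10| < δ implies |√x − √10| < ε.
Rationalise: √x − √10 = (x − 10)/(√x + √10), so |√x − √10| = |x − 10|/(√x + √10).
Restrict δ ≤ 10 so that |x − 10| < 10 forces x > 0, and then √x + √10 > √10.
Hence |√x − √10| < |x − 10|/√10, which is < ε once |x − 10| < √10·ε.
Take δ = min(10, √10·ε). If 0 < |x − 10| < δ then x > 0 and |√x − √10| < |x − 10|/√10 < ε.

δ = min(10, √10·ε)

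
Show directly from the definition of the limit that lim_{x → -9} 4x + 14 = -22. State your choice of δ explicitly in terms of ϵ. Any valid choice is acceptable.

Let ϵ > 0 be given. We need δ > 0 so that 0 < |x + 9| < δ implies |(4x + 14) + 22| < ϵ.
|(4x + 14) + 22| = |4x + 36| = 4|x + 9|.
Thus it suffices that |x + 9| < ϵ/4.
Choosing δ = ϵ/4 gives |(4x + 14) + 22| = 4|x + 9| < ϵ whenever |x + 9| < δ.

δ = ϵ/4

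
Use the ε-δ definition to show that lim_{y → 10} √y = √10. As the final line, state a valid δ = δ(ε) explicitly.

δ = min(10, √10·ε)

Let ε > 0. We want δ > 0 such that 0 < |y − 10| < δ implies |√y − √10| < ε.
Rationalise: √y − √10 = (y − 10)/(√y + √10), so |√y − √10| = |y − 10|/(√y + √10).
Restrict δ ≤ 10 so that |y − 10| < 10 forces y > 0, and then √y + √10 > √10.
Hence |√y − √10| < |y − 10|/√10, which is < ε once |y − 10| < √10·ε.
Take δ = min(10, √10·ε). If 0 < |y − 10| < δ then y > 0 and |√y − √10| < |y − 10|/√10 < ε.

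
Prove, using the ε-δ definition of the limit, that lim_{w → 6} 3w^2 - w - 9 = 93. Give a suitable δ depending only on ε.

Let ε > 0. We want δ > 0 such that 0 < |w − 6| < δ implies |(3w^2 - w - 9) − 93| < ε.
(3w^2 - w - 9) − 93 = 3w^2 - w - 102 = (w − 6)(3w + 17).
So |(3w^2 - w - 9) − 93| = |w − 6|·|3w + 17|.
Assume first that |w − 6| < 2, so |w| < 8. Then |3w + 17| ≤ 3·8 + 17 = 41.
Hence |(3w^2 - w - 9) − 93| ≤ 41|w − 6| < ε provided |w − 6| < ε/41.
Choosing δ = min(2, ε/41) ensures both conditions, hence |(3w^2 - w - 9) − 93| < ε.

δ = min(2, ε/41)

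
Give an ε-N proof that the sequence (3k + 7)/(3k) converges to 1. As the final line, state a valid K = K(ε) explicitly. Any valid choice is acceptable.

K = (7/3)/ε

Let ε > 0 be given. For k ≥ 1, |(3k + 7)/(3k) − 1| = |21|/(3(3k)) = 21/(3(3k)).
Since 3k ≥ 3k for k ≥ 1, this is ≤ 21/(3·3k) = (7/3)/k.
So |(3k + 7)/(3k) − 1| < ε whenever k > (7/3)/ε.
Take K = (7/3)/ε. If k > K then |(3k + 7)/(3k) − 1| ≤ (7/3)/k < ε.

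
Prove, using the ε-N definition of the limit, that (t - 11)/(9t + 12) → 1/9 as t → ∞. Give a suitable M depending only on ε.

Suppose ε > 0. We seek M > 0 such that t > M implies |(t - 11)/(9t + 12) − (1/9)| < ε.
(t - 11)/(9t + 12) − (1/9) = (9(t - 11) − (9t + 12)) / (9(9t + 12)) = -111/(9(9t + 12)).
For t > 0 we have 9t + 12 > 9t, so |(t - 11)/(9t + 12) − (1/9)| = 111/(9(9t + 12)) < 111/(9·9t) = (37/27)/t.
Thus |(t - 11)/(9t + 12) − (1/9)| < ε whenever t > (37/27)/ε.
Take M = (37/27)/ε. If t > M then |(t - 11)/(9t + 12) − (1/9)| < (37/27)/t < ε.

M = (37/27)/ε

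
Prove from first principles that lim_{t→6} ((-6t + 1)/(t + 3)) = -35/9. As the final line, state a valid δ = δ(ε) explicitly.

Let ε > 0. We want δ > 0 with 0 < |t − 6| < δ ⇒ |(-6t + 1)/(t + 3) + 35/9| < ε.
Combining over a common denominator, (-6t + 1)/(t + 3) + 35/9 = [(-6t + 1)·9 − (-35)·(t + 3)] / [9·(t + 3)] = -19(t − 6) / (9(t + 3)).
So |(-6t + 1)/(t + 3) + 35/9| = 19|t − 6| / (9·|t + 3|).
Restrict δ ≤ 9/2. Then |t − 6| < 9/2 gives |t + 3| = |(t − 6) + 9| ≥ 9 − 9/2 = 9/2.
Hence |(-6t + 1)/(t + 3) + 35/9| < 19|t − 6|/(9·(9/2)) = (38/81)|t − 6|, which is < ε once |t − 6| < (81/38)ε.
Take δ = min(9/2, (81/38)ε). Then 0 < |t − 6| < δ forces both bounds, so |(-6t + 1)/(t + 3) + 35/9| < ε.

δ = min(9/2, (81/38)ε)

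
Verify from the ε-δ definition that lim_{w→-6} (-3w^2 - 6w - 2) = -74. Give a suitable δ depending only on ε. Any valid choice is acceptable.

Let ε > 0. We want δ > 0 such that 0 < |w + 6| < δ implies |(-3w^2 - 6w - 2) + 74| < ε.
(-3w^2 - 6w - 2) + 74 = -3w^2 - 6w + 72 = (w + 6)(-3w + 12).
So |(-3w^2 - 6w - 2) + 74| = |w + 6|·|-3w + 12|.
Require δ ≤ 2. Then |w + 6| < 2 gives |w| < 8, and by the triangle inequality |-3w + 12| ≤ 3·8 + 12 = 36.
Hence |(-3w^2 - 6w - 2) + 74| ≤ 36|w + 6| < ε provided |w + 6| < ε/36.
Choosing δ = min(2, ε/36) ensures both conditions, hence |(-3w^2 - 6w - 2) + 74| < ε.

δ = min(2, ε/36)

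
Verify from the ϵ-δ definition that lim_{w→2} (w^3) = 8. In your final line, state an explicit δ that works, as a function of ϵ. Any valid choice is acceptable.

Let ϵ > 0 be given. We seek δ > 0 with 0 < |w − 2| < δ ⇒ |w^3 − 8| < ϵ.
Factor: w^3 − 8 = (w − 2)(w^2 + 2w + 4), so |w^3 − 8| = |w − 2|·|w^2 + 2w + 4|.
Impose δ ≤ 1 so that |w| < 3; then |w^2 + 2w + 4| ≤ 19.
Hence |w^3 − 8| ≤ 19|w − 2|, which is < ϵ once |w − 2| < ϵ/19.
Take δ = min(1, ϵ/19). If 0 < |w − 2| < δ then both bounds hold and |w^3 − 8| ≤ 19|w − 2| < 19·(ϵ/19) = ϵ.

δ = min(1, ϵ/19)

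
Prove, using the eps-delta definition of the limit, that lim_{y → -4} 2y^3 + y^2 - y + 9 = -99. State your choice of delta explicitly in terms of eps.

delta = min(1, eps/112)

Let eps > 0. We want delta > 0 such that 0 < |y + 4| < delta implies |(2y^3 + y^2 - y + 9) + 99| < eps.
(2y^3 + y^2 - y + 9) + 99 = 2y^3 + y^2 - y + 108 = (y + 4)(2y^2 - 7y + 27).
So |(2y^3 + y^2 - y + 9) + 99| = |y + 4|·|2y^2 - 7y + 27|.
Assume first that |y + 4| < 1, so |y| < 5. Then |2y^2 - 7y + 27| ≤ 2·5^2 + 7·5 + 27 = 112.
Hence |(2y^3 + y^2 - y + 9) + 99| ≤ 112|y + 4| < eps provided |y + 4| < eps/112.
Take delta = min(1, eps/112). Then 0 < |y + 4| < delta gives both |y + 4| < 1 and |y + 4| < eps/112, so |(2y^3 + y^2 - y + 9) + 99| < eps.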